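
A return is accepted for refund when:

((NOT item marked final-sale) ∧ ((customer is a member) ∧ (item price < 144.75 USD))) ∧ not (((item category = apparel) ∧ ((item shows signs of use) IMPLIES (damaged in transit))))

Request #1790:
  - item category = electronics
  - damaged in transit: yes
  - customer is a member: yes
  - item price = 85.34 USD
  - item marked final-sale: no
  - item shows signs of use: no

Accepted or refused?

Accepted

Atomic conditions:
  NOT item marked final-sale: no → true
  customer is a member: yes → true
  item price < 144.75 USD: 85.34 < 144.75 is true
  item category = apparel: electronics == apparel is false
  item shows signs of use: no → false
  damaged in transit: yes → true
Combine:
[1.2] true AND true = true
[1] true AND true = true
[2.1.2] false → true (antecedent false ⇒ implication holds) = true
[2.1] false AND true = false
[2] NOT false = true
[root] true AND true = true
Overall: true → accepted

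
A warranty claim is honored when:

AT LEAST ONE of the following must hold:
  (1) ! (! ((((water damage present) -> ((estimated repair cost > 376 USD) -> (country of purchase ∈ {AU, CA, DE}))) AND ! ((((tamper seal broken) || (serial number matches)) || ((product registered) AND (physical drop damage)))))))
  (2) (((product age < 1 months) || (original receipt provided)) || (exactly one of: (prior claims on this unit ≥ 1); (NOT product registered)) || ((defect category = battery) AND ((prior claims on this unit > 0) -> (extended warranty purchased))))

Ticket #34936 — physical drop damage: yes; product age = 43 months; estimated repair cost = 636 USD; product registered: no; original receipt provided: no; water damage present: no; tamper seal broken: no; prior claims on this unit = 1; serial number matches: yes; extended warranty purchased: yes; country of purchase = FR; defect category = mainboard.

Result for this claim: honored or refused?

Refused

Atomic conditions:
  water damage present: no → false
  estimated repair cost > 376 USD: 636 > 376 is true
  country of purchase ∈ {AU, CA, DE}: FR is not in the set → false
  tamper seal broken: no → false
  serial number matches: yes → true
  product registered: no → false
  physical drop damage: yes → true
  product age < 1 months: 43 < 1 is false
  original receipt provided: no → false
  prior claims on this unit ≥ 1: 1 ≥ 1 is true
  NOT product registered: no → true
  defect category = battery: mainboard == battery is false
  prior claims on this unit > 0: 1 > 0 is true
  extended warranty purchased: yes → true
Combine:
[1.1.1.1.2] true → false = false
[1.1.1.1] false → false (antecedent false ⇒ implication holds) = true
[1.1.1.2.1.1] false OR true = true
[1.1.1.2.1.2] false AND true = false
[1.1.1.2.1] true OR false = true
[1.1.1.2] NOT true = false
[1.1.1] true AND false = false
[1.1] NOT false = true
[1] NOT true = false
[2.1] false OR false = false
[2.2] exactly-one(true, true) = false
[2.3.2] true → true = true
[2.3] false AND true = false
[2] false OR false OR false = false
[root] false OR false = false
Overall: false → refused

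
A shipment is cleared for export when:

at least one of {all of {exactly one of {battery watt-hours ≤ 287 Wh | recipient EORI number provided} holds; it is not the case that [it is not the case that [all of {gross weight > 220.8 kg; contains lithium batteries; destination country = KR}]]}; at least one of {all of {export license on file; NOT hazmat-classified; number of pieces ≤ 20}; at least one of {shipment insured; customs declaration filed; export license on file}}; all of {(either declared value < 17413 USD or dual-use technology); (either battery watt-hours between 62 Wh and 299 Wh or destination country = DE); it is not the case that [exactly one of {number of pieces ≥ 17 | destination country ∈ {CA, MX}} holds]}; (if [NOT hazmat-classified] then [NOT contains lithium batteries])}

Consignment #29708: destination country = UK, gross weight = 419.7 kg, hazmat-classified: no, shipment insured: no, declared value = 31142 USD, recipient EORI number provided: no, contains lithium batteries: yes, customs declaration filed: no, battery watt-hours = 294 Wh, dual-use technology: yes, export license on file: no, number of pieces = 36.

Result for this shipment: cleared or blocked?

Blocked

Atomic conditions:
  battery watt-hours ≤ 287 Wh: 294 ≤ 287 is false
  recipient EORI number provided: no → false
  gross weight > 220.8 kg: 419.7 > 220.8 is true
  contains lithium batteries: yes → true
  destination country = KR: UK == KR is false
  export license on file: no → false
  NOT hazmat-classified: no → true
  number of pieces ≤ 20: 36 ≤ 20 is false
  shipment insured: no → false
  customs declaration filed: no → false
  declared value < 17413 USD: 31142 < 17413 is false
  dual-use technology: yes → true
  battery watt-hours between 62 Wh and 299 Wh: 294 in [62, 299] is true
  destination country = DE: UK == DE is false
  number of pieces ≥ 17: 36 ≥ 17 is true
  destination country ∈ {CA, MX}: UK is not in the set → false
  NOT contains lithium batteries: yes → false
Combine:
[1.1] exactly-one(false, false) = false
[1.2.1.1] true AND true AND false = false
[1.2.1] NOT false = true
[1.2] NOT true = false
[1] false AND false = false
[2.1] false AND true AND false = false
[2.2] false OR false OR false = false
[2] false OR false = false
[3.1] false OR true = true
[3.2] true OR false = true
[3.3.1] exactly-one(true, false) = true
[3.3] NOT true = false
[3] true AND true AND false = false
[4] true → false = false
[root] false OR false OR false OR false = false
Overall: false → blocked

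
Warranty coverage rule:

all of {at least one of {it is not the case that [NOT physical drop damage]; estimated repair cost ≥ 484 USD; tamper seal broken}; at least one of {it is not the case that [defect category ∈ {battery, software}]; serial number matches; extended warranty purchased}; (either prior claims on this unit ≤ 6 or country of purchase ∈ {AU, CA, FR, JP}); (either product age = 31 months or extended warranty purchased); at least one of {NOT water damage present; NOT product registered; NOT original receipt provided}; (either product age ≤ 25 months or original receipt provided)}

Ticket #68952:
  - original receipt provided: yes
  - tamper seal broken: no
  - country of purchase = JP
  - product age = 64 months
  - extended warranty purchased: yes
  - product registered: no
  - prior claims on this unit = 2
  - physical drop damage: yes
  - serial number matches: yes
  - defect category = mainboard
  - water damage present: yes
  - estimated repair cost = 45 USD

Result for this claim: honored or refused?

Atomic conditions:
  NOT physical drop damage: yes → false
  estimated repair cost ≥ 484 USD: 45 ≥ 484 is false
  tamper seal broken: no → false
  defect category ∈ {battery, software}: mainboard is not in the set → false
  serial number matches: yes → true
  extended warranty purchased: yes → true
  prior claims on this unit ≤ 6: 2 ≤ 6 is true
  country of purchase ∈ {AU, CA, FR, JP}: JP is in the set → true
  product age = 31 months: 64 == 31 is false
  NOT water damage present: yes → false
  NOT product registered: no → true
  NOT original receipt provided: yes → false
  product age ≤ 25 months: 64 ≤ 25 is false
  original receipt provided: yes → true
Combine:
[1.1] NOT false = true
[1] true OR false OR false = true
[2.1] NOT false = true
[2] true OR true OR true = true
[3] true OR true = true
[4] false OR true = true
[5] false OR true OR false = true
[6] false OR true = true
[root] true AND true AND true AND true AND true AND true = true
Overall: true → honored

Honored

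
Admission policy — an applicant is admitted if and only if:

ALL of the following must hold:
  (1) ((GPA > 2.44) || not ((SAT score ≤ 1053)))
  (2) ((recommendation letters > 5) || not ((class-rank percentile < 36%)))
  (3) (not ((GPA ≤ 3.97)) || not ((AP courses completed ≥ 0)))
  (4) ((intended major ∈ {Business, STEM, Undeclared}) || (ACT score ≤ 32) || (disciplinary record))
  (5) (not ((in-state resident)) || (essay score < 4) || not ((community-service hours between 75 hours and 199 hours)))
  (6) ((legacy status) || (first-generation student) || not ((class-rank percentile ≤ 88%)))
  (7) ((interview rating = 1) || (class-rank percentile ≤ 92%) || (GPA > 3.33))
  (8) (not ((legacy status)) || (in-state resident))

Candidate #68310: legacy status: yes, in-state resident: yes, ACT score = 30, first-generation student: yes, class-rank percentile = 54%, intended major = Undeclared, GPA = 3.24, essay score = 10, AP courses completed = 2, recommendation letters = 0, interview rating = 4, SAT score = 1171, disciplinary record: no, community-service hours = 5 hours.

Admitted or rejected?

Atomic conditions:
  GPA > 2.44: 3.24 > 2.44 is true
  SAT score ≤ 1053: 1171 ≤ 1053 is false
  recommendation letters > 5: 0 > 5 is false
  class-rank percentile < 36%: 54 < 36 is false
  GPA ≤ 3.97: 3.24 ≤ 3.97 is true
  AP courses completed ≥ 0: 2 ≥ 0 is true
  intended major ∈ {Business, STEM, Undeclared}: Undeclared is in the set → true
  ACT score ≤ 32: 30 ≤ 32 is true
  disciplinary record: no → false
  in-state resident: yes → true
  essay score < 4: 10 < 4 is false
  community-service hours between 75 hours and 199 hours: 5 in [75, 199] is false
  legacy status: yes → true
  first-generation student: yes → true
  class-rank percentile ≤ 88%: 54 ≤ 88 is true
  interview rating = 1: 4 == 1 is false
  class-rank percentile ≤ 92%: 54 ≤ 92 is true
  GPA > 3.33: 3.24 > 3.33 is false
Combine:
[1.2] NOT false = true
[1] true OR true = true
[2.2] NOT false = true
[2] false OR true = true
[3.1] NOT true = false
[3.2] NOT true = false
[3] false OR false = false
[4] true OR true OR false = true
[5.1] NOT true = false
[5.3] NOT false = true
[5] false OR false OR true = true
[6.3] NOT true = false
[6] true OR true OR false = true
[7] false OR true OR false = true
[8.1] NOT true = false
[8] false OR true = true
[root] true AND true AND false AND true AND true AND true AND true AND true = false
Overall: false → rejected

Rejected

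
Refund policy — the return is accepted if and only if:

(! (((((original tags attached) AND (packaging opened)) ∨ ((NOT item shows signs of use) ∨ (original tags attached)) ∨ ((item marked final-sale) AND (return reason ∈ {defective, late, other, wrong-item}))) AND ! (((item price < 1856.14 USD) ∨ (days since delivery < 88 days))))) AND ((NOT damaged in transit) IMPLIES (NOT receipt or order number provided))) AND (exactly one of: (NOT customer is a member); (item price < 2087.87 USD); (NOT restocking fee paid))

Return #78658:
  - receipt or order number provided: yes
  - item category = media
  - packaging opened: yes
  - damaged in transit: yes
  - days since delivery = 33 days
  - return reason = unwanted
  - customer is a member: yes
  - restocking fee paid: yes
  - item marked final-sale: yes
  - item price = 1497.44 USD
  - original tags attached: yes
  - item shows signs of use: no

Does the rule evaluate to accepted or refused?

Atomic conditions:
  original tags attached: yes → true
  packaging opened: yes → true
  NOT item shows signs of use: no → true
  item marked final-sale: yes → true
  return reason ∈ {defective, late, other, wrong-item}: unwanted is not in the set → false
  item price < 1856.14 USD: 1497.44 < 1856.14 is true
  days since delivery < 88 days: 33 < 88 is true
  NOT damaged in transit: yes → false
  NOT receipt or order number provided: yes → false
  NOT customer is a member: yes → false
  item price < 2087.87 USD: 1497.44 < 2087.87 is true
  NOT restocking fee paid: yes → false
Combine:
[1.1.1.1.1] true AND true = true
[1.1.1.1.2] true OR true = true
[1.1.1.1.3] true AND false = false
[1.1.1.1] true OR true OR false = true
[1.1.1.2.1] true OR true = true
[1.1.1.2] NOT true = false
[1.1.1] true AND false = false
[1.1] NOT false = true
[1.2] false → false (antecedent false ⇒ implication holds) = true
[1] true AND true = true
[2] exactly-one(false, true, false) = true
[root] true AND true = true
Overall: true → accepted

Accepted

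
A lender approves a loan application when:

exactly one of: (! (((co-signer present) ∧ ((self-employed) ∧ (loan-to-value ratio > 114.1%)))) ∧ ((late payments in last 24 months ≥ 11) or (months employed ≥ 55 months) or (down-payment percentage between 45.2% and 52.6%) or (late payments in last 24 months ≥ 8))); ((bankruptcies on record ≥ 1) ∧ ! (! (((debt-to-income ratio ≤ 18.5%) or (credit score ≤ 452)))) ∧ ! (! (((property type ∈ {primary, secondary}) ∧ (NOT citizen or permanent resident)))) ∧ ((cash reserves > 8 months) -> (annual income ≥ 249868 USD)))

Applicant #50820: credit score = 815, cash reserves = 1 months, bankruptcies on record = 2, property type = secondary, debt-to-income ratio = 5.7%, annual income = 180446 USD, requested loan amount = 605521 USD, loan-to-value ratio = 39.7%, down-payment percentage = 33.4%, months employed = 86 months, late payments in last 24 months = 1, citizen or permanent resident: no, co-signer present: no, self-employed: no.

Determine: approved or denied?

Atomic conditions:
  co-signer present: no → false
  self-employed: no → false
  loan-to-value ratio > 114.1%: 39.7 > 114.1 is false
  late payments in last 24 months ≥ 11: 1 ≥ 11 is false
  months employed ≥ 55 months: 86 ≥ 55 is true
  down-payment percentage between 45.2% and 52.6%: 33.4 in [45.2, 52.6] is false
  late payments in last 24 months ≥ 8: 1 ≥ 8 is false
  bankruptcies on record ≥ 1: 2 ≥ 1 is true
  debt-to-income ratio ≤ 18.5%: 5.7 ≤ 18.5 is true
  credit score ≤ 452: 815 ≤ 452 is false
  property type ∈ {primary, secondary}: secondary is in the set → true
  NOT citizen or permanent resident: no → true
  cash reserves > 8 months: 1 > 8 is false
  annual income ≥ 249868 USD: 180446 ≥ 249868 is false
Combine:
[1.1.1.2] false AND false = false
[1.1.1] false AND false = false
[1.1] NOT false = true
[1.2] false OR true OR false OR false = true
[1] true AND true = true
[2.2.1.1] true OR false = true
[2.2.1] NOT true = false
[2.2] NOT false = true
[2.3.1.1] true AND true = true
[2.3.1] NOT true = false
[2.3] NOT false = true
[2.4] false → false (antecedent false ⇒ implication holds) = true
[2] true AND true AND true AND true = true
[root] exactly-one(true, true) = false
Overall: false → denied

Denied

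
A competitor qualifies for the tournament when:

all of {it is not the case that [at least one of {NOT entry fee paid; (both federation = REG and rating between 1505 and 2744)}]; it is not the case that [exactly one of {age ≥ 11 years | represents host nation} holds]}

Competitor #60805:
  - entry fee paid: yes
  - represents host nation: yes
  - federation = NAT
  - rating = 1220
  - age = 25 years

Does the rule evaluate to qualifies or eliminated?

Atomic conditions:
  NOT entry fee paid: yes → false
  federation = REG: NAT == REG is false
  rating between 1505 and 2744: 1220 in [1505, 2744] is false
  age ≥ 11 years: 25 ≥ 11 is true
  represents host nation: yes → true
Combine:
[1.1.2] false AND false = false
[1.1] false OR false = false
[1] NOT false = true
[2.1] exactly-one(true, true) = false
[2] NOT false = true
[root] true AND true = true
Overall: true → qualifies

Qualifies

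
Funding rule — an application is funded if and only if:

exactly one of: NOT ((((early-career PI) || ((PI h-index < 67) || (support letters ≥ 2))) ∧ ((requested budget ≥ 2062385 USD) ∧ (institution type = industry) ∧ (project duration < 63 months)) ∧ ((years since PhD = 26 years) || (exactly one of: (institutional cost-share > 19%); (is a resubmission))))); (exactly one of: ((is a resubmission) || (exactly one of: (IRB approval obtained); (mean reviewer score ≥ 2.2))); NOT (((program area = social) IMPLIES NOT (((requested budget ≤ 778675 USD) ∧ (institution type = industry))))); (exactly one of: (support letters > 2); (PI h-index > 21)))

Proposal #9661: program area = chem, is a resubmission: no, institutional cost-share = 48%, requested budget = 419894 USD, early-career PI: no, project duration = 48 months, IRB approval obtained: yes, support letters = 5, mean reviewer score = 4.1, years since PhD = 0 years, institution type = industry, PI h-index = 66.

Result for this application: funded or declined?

Atomic conditions:
  early-career PI: no → false
  PI h-index < 67: 66 < 67 is true
  support letters ≥ 2: 5 ≥ 2 is true
  requested budget ≥ 2062385 USD: 419894 ≥ 2062385 is false
  institution type = industry: industry == industry is true
  project duration < 63 months: 48 < 63 is true
  years since PhD = 26 years: 0 == 26 is false
  institutional cost-share > 19%: 48 > 19 is true
  is a resubmission: no → false
  IRB approval obtained: yes → true
  mean reviewer score ≥ 2.2: 4.1 ≥ 2.2 is true
  program area = social: chem == social is false
  requested budget ≤ 778675 USD: 419894 ≤ 778675 is true
  support letters > 2: 5 > 2 is true
  PI h-index > 21: 66 > 21 is true
Combine:
[1.1.1.2] true OR true = true
[1.1.1] false OR true = true
[1.1.2] false AND true AND true = false
[1.1.3.2] exactly-one(true, false) = true
[1.1.3] false OR true = true
[1.1] true AND false AND true = false
[1] NOT false = true
[2.1.2] exactly-one(true, true) = false
[2.1] false OR false = false
[2.2.1.2.1] true AND true = true
[2.2.1.2] NOT true = false
[2.2.1] false → false (antecedent false ⇒ implication holds) = true
[2.2] NOT true = false
[2.3] exactly-one(true, true) = false
[2] exactly-one(false, false, false) = false
[root] exactly-one(true, false) = true
Overall: true → funded

Funded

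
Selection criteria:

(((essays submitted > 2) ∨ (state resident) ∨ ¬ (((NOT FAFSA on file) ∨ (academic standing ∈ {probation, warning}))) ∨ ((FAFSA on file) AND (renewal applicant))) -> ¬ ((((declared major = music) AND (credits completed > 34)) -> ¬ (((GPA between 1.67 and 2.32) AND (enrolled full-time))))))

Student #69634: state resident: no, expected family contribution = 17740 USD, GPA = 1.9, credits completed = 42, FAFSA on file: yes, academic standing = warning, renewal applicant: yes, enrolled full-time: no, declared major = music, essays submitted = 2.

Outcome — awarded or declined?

Atomic conditions:
  essays submitted > 2: 2 > 2 is false
  state resident: no → false
  NOT FAFSA on file: yes → false
  academic standing ∈ {probation, warning}: warning is in the set → true
  FAFSA on file: yes → true
  renewal applicant: yes → true
  declared major = music: music == music is true
  credits completed > 34: 42 > 34 is true
  GPA between 1.67 and 2.32: 1.9 in [1.67, 2.32] is true
  enrolled full-time: no → false
Combine:
[1.3.1] false OR true = true
[1.3] NOT true = false
[1.4] true AND true = true
[1] false OR false OR false OR true = true
[2.1.1] true AND true = true
[2.1.2.1] true AND false = false
[2.1.2] NOT false = true
[2.1] true → true = true
[2] NOT true = false
[root] true → false = false
Overall: false → declined

Declined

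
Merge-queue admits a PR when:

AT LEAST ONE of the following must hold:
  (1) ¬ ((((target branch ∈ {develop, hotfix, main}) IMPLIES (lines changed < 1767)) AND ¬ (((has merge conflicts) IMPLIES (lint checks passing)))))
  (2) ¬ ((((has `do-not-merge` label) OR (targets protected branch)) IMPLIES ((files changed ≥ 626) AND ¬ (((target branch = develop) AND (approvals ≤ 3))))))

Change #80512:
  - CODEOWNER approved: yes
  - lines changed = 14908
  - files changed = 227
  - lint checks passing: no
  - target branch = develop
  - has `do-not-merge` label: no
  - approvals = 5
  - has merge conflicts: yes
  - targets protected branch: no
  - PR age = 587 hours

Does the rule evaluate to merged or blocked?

Atomic conditions:
  target branch ∈ {develop, hotfix, main}: develop is in the set → true
  lines changed < 1767: 14908 < 1767 is false
  has merge conflicts: yes → true
  lint checks passing: no → false
  has `do-not-merge` label: no → false
  targets protected branch: no → false
  files changed ≥ 626: 227 ≥ 626 is false
  target branch = develop: develop == develop is true
  approvals ≤ 3: 5 ≤ 3 is false
Combine:
[1.1.1] true → false = false
[1.1.2.1] true → false = false
[1.1.2] NOT false = true
[1.1] false AND true = false
[1] NOT false = true
[2.1.1] false OR false = false
[2.1.2.2.1] true AND false = false
[2.1.2.2] NOT false = true
[2.1.2] false AND true = false
[2.1] false → false (antecedent false ⇒ implication holds) = true
[2] NOT true = false
[root] true OR false = true
Overall: true → merged

Merged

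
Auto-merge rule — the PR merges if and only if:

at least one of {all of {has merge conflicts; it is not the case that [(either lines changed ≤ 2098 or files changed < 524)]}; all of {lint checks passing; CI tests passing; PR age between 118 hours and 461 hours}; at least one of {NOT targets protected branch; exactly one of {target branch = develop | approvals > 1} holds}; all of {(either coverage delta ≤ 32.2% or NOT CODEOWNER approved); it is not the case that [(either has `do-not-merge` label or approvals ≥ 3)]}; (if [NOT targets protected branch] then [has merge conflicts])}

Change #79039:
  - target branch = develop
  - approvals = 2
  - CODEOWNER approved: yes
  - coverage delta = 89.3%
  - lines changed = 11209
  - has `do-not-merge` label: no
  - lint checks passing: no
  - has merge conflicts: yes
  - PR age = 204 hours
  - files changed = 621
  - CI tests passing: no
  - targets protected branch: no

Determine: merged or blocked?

Atomic conditions:
  has merge conflicts: yes → true
  lines changed ≤ 2098: 11209 ≤ 2098 is false
  files changed < 524: 621 < 524 is false
  lint checks passing: no → false
  CI tests passing: no → false
  PR age between 118 hours and 461 hours: 204 in [118, 461] is true
  NOT targets protected branch: no → true
  target branch = develop: develop == develop is true
  approvals > 1: 2 > 1 is true
  coverage delta ≤ 32.2%: 89.3 ≤ 32.2 is false
  NOT CODEOWNER approved: yes → false
  has `do-not-merge` label: no → false
  approvals ≥ 3: 2 ≥ 3 is false
Combine:
[1.2.1] false OR false = false
[1.2] NOT false = true
[1] true AND true = true
[2] false AND false AND true = false
[3.2] exactly-one(true, true) = false
[3] true OR false = true
[4.1] false OR false = false
[4.2.1] false OR false = false
[4.2] NOT false = true
[4] false AND true = false
[5] true → true = true
[root] true OR false OR true OR false OR true = true
Overall: true → merged

Merged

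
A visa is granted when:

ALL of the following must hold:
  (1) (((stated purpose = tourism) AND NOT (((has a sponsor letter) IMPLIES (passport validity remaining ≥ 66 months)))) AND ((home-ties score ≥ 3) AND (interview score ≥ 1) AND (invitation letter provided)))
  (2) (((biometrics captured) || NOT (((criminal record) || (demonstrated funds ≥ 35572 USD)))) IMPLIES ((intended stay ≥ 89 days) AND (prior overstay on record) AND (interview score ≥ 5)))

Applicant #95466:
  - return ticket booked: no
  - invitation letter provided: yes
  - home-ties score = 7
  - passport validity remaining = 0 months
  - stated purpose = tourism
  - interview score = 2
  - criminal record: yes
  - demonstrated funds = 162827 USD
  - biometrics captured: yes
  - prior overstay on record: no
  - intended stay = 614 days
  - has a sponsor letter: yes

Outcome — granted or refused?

Refused

Atomic conditions:
  stated purpose = tourism: tourism == tourism is true
  has a sponsor letter: yes → true
  passport validity remaining ≥ 66 months: 0 ≥ 66 is false
  home-ties score ≥ 3: 7 ≥ 3 is true
  interview score ≥ 1: 2 ≥ 1 is true
  invitation letter provided: yes → true
  biometrics captured: yes → true
  criminal record: yes → true
  demonstrated funds ≥ 35572 USD: 162827 ≥ 35572 is true
  intended stay ≥ 89 days: 614 ≥ 89 is true
  prior overstay on record: no → false
  interview score ≥ 5: 2 ≥ 5 is false
Combine:
[1.1.2.1] true → false = false
[1.1.2] NOT false = true
[1.1] true AND true = true
[1.2] true AND true AND true = true
[1] true AND true = true
[2.1.2.1] true OR true = true
[2.1.2] NOT true = false
[2.1] true OR false = true
[2.2] true AND false AND false = false
[2] true → false = false
[root] true AND false = false
Overall: false → refused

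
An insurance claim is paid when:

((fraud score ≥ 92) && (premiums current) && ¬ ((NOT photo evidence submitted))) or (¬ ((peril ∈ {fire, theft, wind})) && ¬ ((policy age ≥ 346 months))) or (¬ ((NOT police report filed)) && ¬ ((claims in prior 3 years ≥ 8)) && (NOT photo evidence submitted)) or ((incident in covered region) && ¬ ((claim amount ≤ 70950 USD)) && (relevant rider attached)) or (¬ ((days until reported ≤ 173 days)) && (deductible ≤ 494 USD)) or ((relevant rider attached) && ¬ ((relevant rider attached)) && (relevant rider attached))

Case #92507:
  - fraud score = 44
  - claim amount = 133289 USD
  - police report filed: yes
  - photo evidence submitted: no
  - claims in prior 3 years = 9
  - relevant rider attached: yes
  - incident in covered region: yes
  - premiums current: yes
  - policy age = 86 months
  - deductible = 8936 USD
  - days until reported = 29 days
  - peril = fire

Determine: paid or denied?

Atomic conditions:
  fraud score ≥ 92: 44 ≥ 92 is false
  premiums current: yes → true
  NOT photo evidence submitted: no → true
  peril ∈ {fire, theft, wind}: fire is in the set → true
  policy age ≥ 346 months: 86 ≥ 346 is false
  NOT police report filed: yes → false
  claims in prior 3 years ≥ 8: 9 ≥ 8 is true
  incident in covered region: yes → true
  claim amount ≤ 70950 USD: 133289 ≤ 70950 is false
  relevant rider attached: yes → true
  days until reported ≤ 173 days: 29 ≤ 173 is true
  deductible ≤ 494 USD: 8936 ≤ 494 is false
Combine:
[1.3] NOT true = false
[1] false AND true AND false = false
[2.1] NOT true = false
[2.2] NOT false = true
[2] false AND true = false
[3.1] NOT false = true
[3.2] NOT true = false
[3] true AND false AND true = false
[4.2] NOT false = true
[4] true AND true AND true = true
[5.1] NOT true = false
[5] false AND false = false
[6.2] NOT true = false
[6] true AND false AND true = false
[root] false OR false OR false OR true OR false OR false = true
Overall: true → paid

Paid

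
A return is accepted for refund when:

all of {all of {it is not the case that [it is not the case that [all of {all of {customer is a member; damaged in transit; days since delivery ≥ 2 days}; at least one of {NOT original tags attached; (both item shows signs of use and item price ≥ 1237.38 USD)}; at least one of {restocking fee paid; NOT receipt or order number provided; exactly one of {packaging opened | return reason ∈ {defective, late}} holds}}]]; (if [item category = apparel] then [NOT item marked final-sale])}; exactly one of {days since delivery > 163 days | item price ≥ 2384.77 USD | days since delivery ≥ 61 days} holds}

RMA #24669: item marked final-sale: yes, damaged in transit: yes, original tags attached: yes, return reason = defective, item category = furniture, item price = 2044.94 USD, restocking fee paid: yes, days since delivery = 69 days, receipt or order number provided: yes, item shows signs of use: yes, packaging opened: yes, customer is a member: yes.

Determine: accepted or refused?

Atomic conditions:
  customer is a member: yes → true
  damaged in transit: yes → true
  days since delivery ≥ 2 days: 69 ≥ 2 is true
  NOT original tags attached: yes → false
  item shows signs of use: yes → true
  item price ≥ 1237.38 USD: 2044.94 ≥ 1237.38 is true
  restocking fee paid: yes → true
  NOT receipt or order number provided: yes → false
  packaging opened: yes → true
  return reason ∈ {defective, late}: defective is in the set → true
  item category = apparel: furniture == apparel is false
  NOT item marked final-sale: yes → false
  days since delivery > 163 days: 69 > 163 is false
  item price ≥ 2384.77 USD: 2044.94 ≥ 2384.77 is false
  days since delivery ≥ 61 days: 69 ≥ 61 is true
Combine:
[1.1.1.1.1] true AND true AND true = true
[1.1.1.1.2.2] true AND true = true
[1.1.1.1.2] false OR true = true
[1.1.1.1.3.3] exactly-one(true, true) = false
[1.1.1.1.3] true OR false OR false = true
[1.1.1.1] true AND true AND true = true
[1.1.1] NOT true = false
[1.1] NOT false = true
[1.2] false → false (antecedent false ⇒ implication holds) = true
[1] true AND true = true
[2] exactly-one(false, false, true) = true
[root] true AND true = true
Overall: true → accepted

Accepted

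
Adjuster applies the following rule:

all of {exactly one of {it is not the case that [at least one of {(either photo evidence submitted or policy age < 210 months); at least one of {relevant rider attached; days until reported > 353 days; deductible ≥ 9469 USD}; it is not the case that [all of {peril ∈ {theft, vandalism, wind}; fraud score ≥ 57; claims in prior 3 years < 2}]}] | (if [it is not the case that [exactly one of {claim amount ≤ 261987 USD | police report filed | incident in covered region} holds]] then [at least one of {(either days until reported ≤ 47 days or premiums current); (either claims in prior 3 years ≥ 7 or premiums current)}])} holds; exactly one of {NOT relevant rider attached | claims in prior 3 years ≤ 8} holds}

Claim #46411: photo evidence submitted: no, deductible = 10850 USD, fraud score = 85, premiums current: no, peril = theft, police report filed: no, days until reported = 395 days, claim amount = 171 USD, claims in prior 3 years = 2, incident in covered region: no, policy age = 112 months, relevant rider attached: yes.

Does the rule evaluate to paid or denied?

Atomic conditions:
  photo evidence submitted: no → false
  policy age < 210 months: 112 < 210 is true
  relevant rider attached: yes → true
  days until reported > 353 days: 395 > 353 is true
  deductible ≥ 9469 USD: 10850 ≥ 9469 is true
  peril ∈ {theft, vandalism, wind}: theft is in the set → true
  fraud score ≥ 57: 85 ≥ 57 is true
  claims in prior 3 years < 2: 2 < 2 is false
  claim amount ≤ 261987 USD: 171 ≤ 261987 is true
  police report filed: no → false
  incident in covered region: no → false
  days until reported ≤ 47 days: 395 ≤ 47 is false
  premiums current: no → false
  claims in prior 3 years ≥ 7: 2 ≥ 7 is false
  NOT relevant rider attached: yes → false
  claims in prior 3 years ≤ 8: 2 ≤ 8 is true
Combine:
[1.1.1.1] false OR true = true
[1.1.1.2] true OR true OR true = true
[1.1.1.3.1] true AND true AND false = false
[1.1.1.3] NOT false = true
[1.1.1] true OR true OR true = true
[1.1] NOT true = false
[1.2.1.1] exactly-one(true, false, false) = true
[1.2.1] NOT true = false
[1.2.2.1] false OR false = false
[1.2.2.2] false OR false = false
[1.2.2] false OR false = false
[1.2] false → false (antecedent false ⇒ implication holds) = true
[1] exactly-one(false, true) = true
[2] exactly-one(false, true) = true
[root] true AND true = true
Overall: true → paid

Paid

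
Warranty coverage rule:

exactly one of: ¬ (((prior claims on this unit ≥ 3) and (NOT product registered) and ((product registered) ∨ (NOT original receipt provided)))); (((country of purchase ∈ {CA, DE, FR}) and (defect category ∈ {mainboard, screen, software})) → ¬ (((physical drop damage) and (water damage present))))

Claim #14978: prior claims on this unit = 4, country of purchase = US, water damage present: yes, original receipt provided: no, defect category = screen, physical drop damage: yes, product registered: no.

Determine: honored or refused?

Atomic conditions:
  prior claims on this unit ≥ 3: 4 ≥ 3 is true
  NOT product registered: no → true
  product registered: no → false
  NOT original receipt provided: no → true
  country of purchase ∈ {CA, DE, FR}: US is not in the set → false
  defect category ∈ {mainboard, screen, software}: screen is in the set → true
  physical drop damage: yes → true
  water damage present: yes → true
Combine:
[1.1.3] false OR true = true
[1.1] true AND true AND true = true
[1] NOT true = false
[2.1] false AND true = false
[2.2.1] true AND true = true
[2.2] NOT true = false
[2] false → false (antecedent false ⇒ implication holds) = true
[root] exactly-one(false, true) = true
Overall: true → honored

Honored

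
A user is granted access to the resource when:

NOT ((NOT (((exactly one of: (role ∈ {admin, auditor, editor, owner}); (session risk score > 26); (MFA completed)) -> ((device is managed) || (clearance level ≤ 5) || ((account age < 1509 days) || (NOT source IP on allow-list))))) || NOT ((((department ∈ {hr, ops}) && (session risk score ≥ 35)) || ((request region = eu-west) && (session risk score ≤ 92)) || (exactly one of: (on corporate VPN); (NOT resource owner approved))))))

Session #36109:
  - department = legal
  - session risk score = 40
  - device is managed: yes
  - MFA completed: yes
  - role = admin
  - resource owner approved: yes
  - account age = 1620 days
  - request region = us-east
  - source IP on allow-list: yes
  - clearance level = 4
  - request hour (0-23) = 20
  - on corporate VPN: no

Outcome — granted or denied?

Atomic conditions:
  role ∈ {admin, auditor, editor, owner}: admin is in the set → true
  session risk score > 26: 40 > 26 is true
  MFA completed: yes → true
  device is managed: yes → true
  clearance level ≤ 5: 4 ≤ 5 is true
  account age < 1509 days: 1620 < 1509 is false
  NOT source IP on allow-list: yes → false
  department ∈ {hr, ops}: legal is not in the set → false
  session risk score ≥ 35: 40 ≥ 35 is true
  request region = eu-west: us-east == eu-west is false
  session risk score ≤ 92: 40 ≤ 92 is true
  on corporate VPN: no → false
  NOT resource owner approved: yes → false
Combine:
[1.1.1.1] exactly-one(true, true, true) = false
[1.1.1.2.3] false OR false = false
[1.1.1.2] true OR true OR false = true
[1.1.1] false → true (antecedent false ⇒ implication holds) = true
[1.1] NOT true = false
[1.2.1.1] false AND true = false
[1.2.1.2] false AND true = false
[1.2.1.3] exactly-one(false, false) = false
[1.2.1] false OR false OR false = false
[1.2] NOT false = true
[1] false OR true = true
[root] NOT true = false
Overall: false → denied

Denied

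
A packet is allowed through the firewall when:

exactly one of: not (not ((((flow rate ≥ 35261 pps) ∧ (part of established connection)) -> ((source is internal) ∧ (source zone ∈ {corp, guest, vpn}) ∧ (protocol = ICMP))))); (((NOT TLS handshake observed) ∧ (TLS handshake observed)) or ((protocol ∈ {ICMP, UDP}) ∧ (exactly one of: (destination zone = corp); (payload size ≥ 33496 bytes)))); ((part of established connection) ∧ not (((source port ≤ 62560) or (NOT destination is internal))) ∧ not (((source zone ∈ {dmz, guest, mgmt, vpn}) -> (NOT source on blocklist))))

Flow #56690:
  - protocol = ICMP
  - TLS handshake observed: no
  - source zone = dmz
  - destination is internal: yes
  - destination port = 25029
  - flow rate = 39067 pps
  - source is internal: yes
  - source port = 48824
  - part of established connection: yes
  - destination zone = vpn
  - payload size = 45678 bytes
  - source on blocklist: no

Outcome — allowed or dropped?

Atomic conditions:
  flow rate ≥ 35261 pps: 39067 ≥ 35261 is true
  part of established connection: yes → true
  source is internal: yes → true
  source zone ∈ {corp, guest, vpn}: dmz is not in the set → false
  protocol = ICMP: ICMP == ICMP is true
  NOT TLS handshake observed: no → true
  TLS handshake observed: no → false
  protocol ∈ {ICMP, UDP}: ICMP is in the set → true
  destination zone = corp: vpn == corp is false
  payload size ≥ 33496 bytes: 45678 ≥ 33496 is true
  source port ≤ 62560: 48824 ≤ 62560 is true
  NOT destination is internal: yes → false
  source zone ∈ {dmz, guest, mgmt, vpn}: dmz is in the set → true
  NOT source on blocklist: no → true
Combine:
[1.1.1.1] true AND true = true
[1.1.1.2] true AND false AND true = false
[1.1.1] true → false = false
[1.1] NOT false = true
[1] NOT true = false
[2.1] true AND false = false
[2.2.2] exactly-one(false, true) = true
[2.2] true AND true = true
[2] false OR true = true
[3.2.1] true OR false = true
[3.2] NOT true = false
[3.3.1] true → true = true
[3.3] NOT true = false
[3] true AND false AND false = false
[root] exactly-one(false, true, false) = true
Overall: true → allowed

Allowed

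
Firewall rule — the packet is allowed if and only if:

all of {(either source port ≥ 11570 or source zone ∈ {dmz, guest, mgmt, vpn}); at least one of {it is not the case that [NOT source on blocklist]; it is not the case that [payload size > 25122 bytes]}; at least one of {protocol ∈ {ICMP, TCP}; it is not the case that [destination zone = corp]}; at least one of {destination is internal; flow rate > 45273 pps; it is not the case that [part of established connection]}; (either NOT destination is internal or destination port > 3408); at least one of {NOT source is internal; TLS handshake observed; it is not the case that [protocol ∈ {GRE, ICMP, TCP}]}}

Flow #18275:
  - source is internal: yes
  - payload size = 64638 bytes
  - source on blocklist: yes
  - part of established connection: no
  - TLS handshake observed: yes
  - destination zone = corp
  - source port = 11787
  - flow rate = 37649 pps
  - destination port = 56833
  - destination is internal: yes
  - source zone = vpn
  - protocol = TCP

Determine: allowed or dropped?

Atomic conditions:
  source port ≥ 11570: 11787 ≥ 11570 is true
  source zone ∈ {dmz, guest, mgmt, vpn}: vpn is in the set → true
  NOT source on blocklist: yes → false
  payload size > 25122 bytes: 64638 > 25122 is true
  protocol ∈ {ICMP, TCP}: TCP is in the set → true
  destination zone = corp: corp == corp is true
  destination is internal: yes → true
  flow rate > 45273 pps: 37649 > 45273 is false
  part of established connection: no → false
  NOT destination is internal: yes → false
  destination port > 3408: 56833 > 3408 is true
  NOT source is internal: yes → false
  TLS handshake observed: yes → true
  protocol ∈ {GRE, ICMP, TCP}: TCP is in the set → true
Combine:
[1] true OR true = true
[2.1] NOT false = true
[2.2] NOT true = false
[2] true OR false = true
[3.2] NOT true = false
[3] true OR false = true
[4.3] NOT false = true
[4] true OR false OR true = true
[5] false OR true = true
[6.3] NOT true = false
[6] false OR true OR false = true
[root] true AND true AND true AND true AND true AND true = true
Overall: true → allowed

Allowed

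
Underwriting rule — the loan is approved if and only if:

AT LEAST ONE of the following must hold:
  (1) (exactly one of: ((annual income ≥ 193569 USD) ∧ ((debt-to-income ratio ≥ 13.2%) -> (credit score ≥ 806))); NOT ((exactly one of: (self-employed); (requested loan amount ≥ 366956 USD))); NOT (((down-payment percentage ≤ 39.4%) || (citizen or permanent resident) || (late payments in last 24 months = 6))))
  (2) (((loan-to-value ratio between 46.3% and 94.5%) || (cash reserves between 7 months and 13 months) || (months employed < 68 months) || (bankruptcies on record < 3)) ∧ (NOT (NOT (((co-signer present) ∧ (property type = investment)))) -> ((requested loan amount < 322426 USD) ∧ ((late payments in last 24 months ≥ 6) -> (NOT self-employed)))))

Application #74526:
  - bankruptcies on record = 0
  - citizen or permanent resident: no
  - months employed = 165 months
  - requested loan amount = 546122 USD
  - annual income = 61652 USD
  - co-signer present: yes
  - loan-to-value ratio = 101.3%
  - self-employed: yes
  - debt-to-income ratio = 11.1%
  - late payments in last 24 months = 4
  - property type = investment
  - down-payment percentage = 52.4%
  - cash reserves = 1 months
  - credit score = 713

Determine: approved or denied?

Atomic conditions:
  annual income ≥ 193569 USD: 61652 ≥ 193569 is false
  debt-to-income ratio ≥ 13.2%: 11.1 ≥ 13.2 is false
  credit score ≥ 806: 713 ≥ 806 is false
  self-employed: yes → true
  requested loan amount ≥ 366956 USD: 546122 ≥ 366956 is true
  down-payment percentage ≤ 39.4%: 52.4 ≤ 39.4 is false
  citizen or permanent resident: no → false
  late payments in last 24 months = 6: 4 == 6 is false
  loan-to-value ratio between 46.3% and 94.5%: 101.3 in [46.3, 94.5] is false
  cash reserves between 7 months and 13 months: 1 in [7, 13] is false
  months employed < 68 months: 165 < 68 is false
  bankruptcies on record < 3: 0 < 3 is true
  co-signer present: yes → true
  property type = investment: investment == investment is true
  requested loan amount < 322426 USD: 546122 < 322426 is false
  late payments in last 24 months ≥ 6: 4 ≥ 6 is false
  NOT self-employed: yes → false
Combine:
[1.1.2] false → false (antecedent false ⇒ implication holds) = true
[1.1] false AND true = false
[1.2.1] exactly-one(true, true) = false
[1.2] NOT false = true
[1.3.1] false OR false OR false = false
[1.3] NOT false = true
[1] exactly-one(false, true, true) = false
[2.1] false OR false OR false OR true = true
[2.2.1.1.1] true AND true = true
[2.2.1.1] NOT true = false
[2.2.1] NOT false = true
[2.2.2.2] false → false (antecedent false ⇒ implication holds) = true
[2.2.2] false AND true = false
[2.2] true → false = false
[2] true AND false = false
[root] false OR false = false
Overall: false → denied

Denied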